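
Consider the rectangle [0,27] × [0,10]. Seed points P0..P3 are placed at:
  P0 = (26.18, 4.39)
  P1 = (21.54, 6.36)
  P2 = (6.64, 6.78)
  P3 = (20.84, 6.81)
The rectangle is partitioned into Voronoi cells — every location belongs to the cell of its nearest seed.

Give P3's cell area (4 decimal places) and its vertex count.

Area of P3's cell: 64.2728 (4 vertices)

1. box [0,27]×[0,10]: [(0, 0) (27, 0) (27, 10) (0, 10)]
2. ⊥bis P3·P0 via (23.51,5.6): [(0, 0) (20.9722, 0) (25.504, 10) (0, 10)]  |A|=232.3809
3. ⊥bis P3·P1 via (21.19,6.585): [(0, 0) (16.9568, 0) (23.3854, 10) (0, 10)]  |A|=201.7107
4. ⊥bis P3·P2 via (13.74,6.795): [(13.7544, 0) (16.9568, 0) (23.3854, 10) (13.7332, 10)]  |A|=64.2728
5. canonical 4-gon: [(13.7544, 0) (16.9568, 0) (23.3854, 10) (13.7332, 10)]
6. shoelace: 64.2728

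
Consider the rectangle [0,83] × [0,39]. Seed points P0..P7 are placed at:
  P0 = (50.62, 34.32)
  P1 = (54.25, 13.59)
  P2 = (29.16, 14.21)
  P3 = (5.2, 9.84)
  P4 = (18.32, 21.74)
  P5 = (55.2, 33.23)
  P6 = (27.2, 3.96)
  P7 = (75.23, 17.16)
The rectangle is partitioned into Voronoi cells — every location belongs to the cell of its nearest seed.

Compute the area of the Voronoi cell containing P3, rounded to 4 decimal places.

Area of P3's cell: 316.4535

1. box [0,83]×[0,39]: [(0, 0) (83, 0) (83, 39) (0, 39)]
2. ⊥bis P3·P0 via (27.91,22.08): [(0, 0) (39.8104, 0) (18.7906, 39) (0, 39)]  |A|=1142.7211
3. ⊥bis P3·P1 via (29.725,11.715): [(0, 0) (30.6206, 0) (29.1016, 19.8691) (18.7906, 39) (0, 39)]  |A|=1051.4244
4. ⊥bis P3·P2 via (17.18,12.025): [(0, 0) (19.3732, 0) (12.2601, 39) (0, 39)]  |A|=616.8495
5. ⊥bis P3·P4 via (11.76,15.79): [(0, 28.7556) (0, 0) (19.3732, 0) (17.6847, 9.2579)]  |A|=343.945
6. ⊥bis P3·P5 via (30.2,21.535): [(0, 28.7556) (0, 0) (19.3732, 0) (17.6847, 9.2579)]  |A|=343.945
7. ⊥bis P3·P6 via (16.2,6.9): [(17.0247, 9.9856) (0, 28.7556) (0, 0) (14.3558, 0)]  |A|=316.4535
8. ⊥bis P3·P7 via (40.215,13.5): [(17.0247, 9.9856) (0, 28.7556) (0, 0) (14.3558, 0)]  |A|=316.4535
9. canonical 4-gon: [(17.0247, 9.9856) (0, 28.7556) (0, 0) (14.3558, 0)]
10. shoelace: 316.4535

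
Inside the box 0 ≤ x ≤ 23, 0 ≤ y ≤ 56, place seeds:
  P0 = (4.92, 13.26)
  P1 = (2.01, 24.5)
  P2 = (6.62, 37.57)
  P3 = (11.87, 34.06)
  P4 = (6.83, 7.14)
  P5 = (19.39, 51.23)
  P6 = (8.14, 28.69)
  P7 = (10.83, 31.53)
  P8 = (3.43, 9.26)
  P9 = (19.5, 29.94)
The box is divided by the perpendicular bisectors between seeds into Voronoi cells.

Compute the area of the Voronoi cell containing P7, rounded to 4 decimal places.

Area of P7's cell: 31.9278

1. box [0,23]×[0,56]: [(0, 0) (23, 0) (23, 56) (0, 56)]
2. ⊥bis P7·P0 via (7.875,22.395): [(0, 24.9424) (23, 17.5023) (23, 56) (0, 56)]  |A|=799.8852
3. ⊥bis P7·P1 via (6.42,28.015): [(0, 36.0697) (11.9501, 21.0768) (23, 17.5023) (23, 56) (0, 56)]  |A|=733.3991
4. ⊥bis P7·P2 via (8.725,34.55): [(3.8948, 31.1832) (11.9501, 21.0768) (23, 17.5023) (23, 44.5)]  |A|=299.3388
5. ⊥bis P7·P3 via (11.35,32.795): [(8.115, 34.1248) (3.8948, 31.1832) (11.9501, 21.0768) (23, 17.5023) (23, 28.0061)]  |A|=176.5829
6. ⊥bis P7·P4 via (8.83,19.335): [(8.115, 34.1248) (3.8948, 31.1832) (11.9501, 21.0768) (23, 17.5023) (23, 28.0061)]  |A|=176.5829
7. ⊥bis P7·P5 via (15.11,41.38): [(8.115, 34.1248) (3.8948, 31.1832) (11.9501, 21.0768) (23, 17.5023) (23, 28.0061)]  |A|=176.5829
8. ⊥bis P7·P6 via (9.485,30.11): [(8.115, 34.1248) (6.4624, 32.9729) (22.6897, 17.6027) (23, 17.5023) (23, 28.0061)]  |A|=102.0519
9. ⊥bis P7·P8 via (7.13,20.395): [(8.115, 34.1248) (6.4624, 32.9729) (22.6897, 17.6027) (23, 17.5023) (23, 28.0061)]  |A|=102.0519
10. ⊥bis P7·P9 via (15.165,30.735): [(15.2489, 31.1923) (8.115, 34.1248) (6.4624, 32.9729) (14.2267, 25.6187)]  |A|=31.9278
11. canonical 4-gon: [(15.2489, 31.1923) (8.115, 34.1248) (6.4624, 32.9729) (14.2267, 25.6187)]
12. shoelace: 31.9278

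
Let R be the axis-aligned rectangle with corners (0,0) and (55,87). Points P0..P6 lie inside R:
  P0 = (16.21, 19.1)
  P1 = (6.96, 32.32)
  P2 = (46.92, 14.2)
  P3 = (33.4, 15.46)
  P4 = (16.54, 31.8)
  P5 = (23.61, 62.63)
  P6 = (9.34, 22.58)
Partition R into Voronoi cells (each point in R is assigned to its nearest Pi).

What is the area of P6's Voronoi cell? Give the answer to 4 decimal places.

Area of P6's cell: 242.0152

1. box [0,55]×[0,87]: [(0, 0) (55, 0) (55, 87) (0, 87)]
2. ⊥bis P6·P0 via (12.775,20.84): [(0, 0) (2.2185, 0) (46.2884, 87) (0, 87)]  |A|=2110.0482
3. ⊥bis P6·P1 via (8.15,27.45): [(0, 25.4585) (0, 0) (2.2185, 0) (17.2496, 29.6735)]  |A|=252.4902
4. ⊥bis P6·P2 via (28.13,18.39): [(0, 25.4585) (0, 0) (2.2185, 0) (17.2496, 29.6735)]  |A|=252.4902
5. ⊥bis P6·P3 via (21.37,19.02): [(0, 25.4585) (0, 0) (2.2185, 0) (17.2496, 29.6735)]  |A|=252.4902
6. ⊥bis P6·P4 via (12.94,27.19): [(11.5448, 28.2795) (0, 25.4585) (0, 0) (2.2185, 0) (15.1266, 25.4824)]  |A|=242.0152
7. ⊥bis P6·P5 via (16.475,42.605): [(11.5448, 28.2795) (0, 25.4585) (0, 0) (2.2185, 0) (15.1266, 25.4824)]  |A|=242.0152
8. canonical 5-gon: [(11.5448, 28.2795) (0, 25.4585) (0, 0) (2.2185, 0) (15.1266, 25.4824)]
9. shoelace: 242.0152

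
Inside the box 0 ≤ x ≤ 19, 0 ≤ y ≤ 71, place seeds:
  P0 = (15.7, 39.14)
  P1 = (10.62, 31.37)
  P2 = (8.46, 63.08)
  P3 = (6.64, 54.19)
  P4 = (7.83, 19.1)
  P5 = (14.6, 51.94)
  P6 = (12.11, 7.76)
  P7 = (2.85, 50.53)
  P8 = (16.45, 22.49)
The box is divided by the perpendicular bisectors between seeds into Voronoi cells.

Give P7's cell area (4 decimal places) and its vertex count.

Area of P7's cell: 109.2136 (5 vertices)

1. box [0,19]×[0,71]: [(0, 0) (19, 0) (19, 71) (0, 71)]
2. ⊥bis P7·P0 via (9.275,44.835): [(0, 34.3711) (19, 55.8066) (19, 71) (0, 71)]  |A|=492.312
3. ⊥bis P7·P1 via (6.735,40.95): [(0, 38.2187) (5.3243, 40.3779) (19, 55.8066) (19, 71) (0, 71)]  |A|=482.069
4. ⊥bis P7·P2 via (5.655,56.805): [(0, 59.3329) (0, 38.2187) (5.3243, 40.3779) (15.8468, 52.2492)]  |A|=187.5385
5. ⊥bis P7·P3 via (4.745,52.36): [(0, 57.2735) (0, 38.2187) (5.3243, 40.3779) (10.5848, 46.3127)]  |A|=110.9662
6. ⊥bis P7·P4 via (5.34,34.815): [(0, 57.2735) (0, 38.2187) (5.3243, 40.3779) (10.5848, 46.3127)]  |A|=110.9662
7. ⊥bis P7·P5 via (8.725,51.235): [(9.1356, 47.8135) (0, 57.2735) (0, 38.2187) (5.3243, 40.3779) (9.467, 45.0516)]  |A|=109.2136
8. ⊥bis P7·P6 via (7.48,29.145): [(9.1356, 47.8135) (0, 57.2735) (0, 38.2187) (5.3243, 40.3779) (9.467, 45.0516)]  |A|=109.2136
9. ⊥bis P7·P8 via (9.65,36.51): [(9.1356, 47.8135) (0, 57.2735) (0, 38.2187) (5.3243, 40.3779) (9.467, 45.0516)]  |A|=109.2136
10. canonical 5-gon: [(9.1356, 47.8135) (0, 57.2735) (0, 38.2187) (5.3243, 40.3779) (9.467, 45.0516)]
11. shoelace: 109.2136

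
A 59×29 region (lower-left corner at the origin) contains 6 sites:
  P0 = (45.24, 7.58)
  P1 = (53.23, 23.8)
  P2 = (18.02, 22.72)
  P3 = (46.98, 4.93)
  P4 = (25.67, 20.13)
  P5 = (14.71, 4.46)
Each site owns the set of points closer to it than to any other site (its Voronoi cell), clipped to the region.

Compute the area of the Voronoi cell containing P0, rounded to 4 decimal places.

Area of P0's cell: 266.7112

1. box [0,59]×[0,29]: [(0, 0) (59, 0) (59, 29) (0, 29)]
2. ⊥bis P0·P1 via (49.235,15.69): [(0, 0) (59, 0) (59, 10.8797) (22.2152, 29) (0, 29)]  |A|=1377.725
3. ⊥bis P0·P2 via (31.63,15.15): [(23.2034, 0) (59, 0) (59, 10.8797) (35.652, 22.381)]  |A|=527.5923
4. ⊥bis P0·P3 via (46.11,6.255): [(23.2034, 0) (36.5837, 0) (55.6595, 12.5253) (35.652, 22.381)]  |A|=369.0356
5. ⊥bis P0·P4 via (35.455,13.855): [(26.57, 0) (36.5837, 0) (55.6595, 12.5253) (39.6573, 20.408)]  |A|=277.5806
6. ⊥bis P0·P5 via (29.975,6.02): [(30.0376, 5.4073) (30.5902, 0) (36.5837, 0) (55.6595, 12.5253) (39.6573, 20.408)]  |A|=266.7112
7. canonical 5-gon: [(30.0376, 5.4073) (30.5902, 0) (36.5837, 0) (55.6595, 12.5253) (39.6573, 20.408)]
8. shoelace: 266.7112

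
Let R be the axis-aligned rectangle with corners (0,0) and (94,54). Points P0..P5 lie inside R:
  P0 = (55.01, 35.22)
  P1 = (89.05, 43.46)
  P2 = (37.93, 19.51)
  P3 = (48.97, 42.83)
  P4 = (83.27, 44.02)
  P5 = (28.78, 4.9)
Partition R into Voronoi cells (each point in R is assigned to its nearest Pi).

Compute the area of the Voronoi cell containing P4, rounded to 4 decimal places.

Area of P4's cell: 617.1395

1. box [0,94]×[0,54]: [(0, 0) (94, 0) (94, 54) (0, 54)]
2. ⊥bis P4·P0 via (69.14,39.62): [(81.4774, 0) (94, 0) (94, 54) (64.6622, 54)]  |A|=1130.2311
3. ⊥bis P4·P1 via (86.16,43.74): [(81.4774, 0) (81.9222, 0) (87.154, 54) (64.6622, 54)]  |A|=619.2902
4. ⊥bis P4·P2 via (60.6,31.765): [(81.4774, 0) (81.9222, 0) (87.154, 54) (64.6622, 54)]  |A|=619.2902
5. ⊥bis P4·P3 via (66.12,43.425): [(65.8899, 50.0572) (81.4774, 0) (81.9222, 0) (87.154, 54) (65.7531, 54)]  |A|=617.1395
6. ⊥bis P4·P5 via (56.025,24.46): [(65.8899, 50.0572) (81.4774, 0) (81.9222, 0) (87.154, 54) (65.7531, 54)]  |A|=617.1395
7. canonical 5-gon: [(65.8899, 50.0572) (81.4774, 0) (81.9222, 0) (87.154, 54) (65.7531, 54)]
8. shoelace: 617.1395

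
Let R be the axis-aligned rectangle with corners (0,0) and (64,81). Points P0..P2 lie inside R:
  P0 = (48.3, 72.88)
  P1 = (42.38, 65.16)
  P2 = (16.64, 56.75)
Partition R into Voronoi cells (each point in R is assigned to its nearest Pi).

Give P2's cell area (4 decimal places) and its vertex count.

Area of P2's cell: 2931.6523 (4 vertices)

1. box [0,64]×[0,81]: [(0, 0) (64, 0) (64, 81) (0, 81)]
2. ⊥bis P2·P0 via (32.47,64.815): [(0, 0) (64, 0) (64, 2.9278) (24.2241, 81) (0, 81)]  |A|=3631.3063
3. ⊥bis P2·P1 via (29.51,60.955): [(0, 0) (49.4258, 0) (22.9607, 81) (0, 81)]  |A|=2931.6523
4. canonical 4-gon: [(0, 0) (49.4258, 0) (22.9607, 81) (0, 81)]
5. shoelace: 2931.6523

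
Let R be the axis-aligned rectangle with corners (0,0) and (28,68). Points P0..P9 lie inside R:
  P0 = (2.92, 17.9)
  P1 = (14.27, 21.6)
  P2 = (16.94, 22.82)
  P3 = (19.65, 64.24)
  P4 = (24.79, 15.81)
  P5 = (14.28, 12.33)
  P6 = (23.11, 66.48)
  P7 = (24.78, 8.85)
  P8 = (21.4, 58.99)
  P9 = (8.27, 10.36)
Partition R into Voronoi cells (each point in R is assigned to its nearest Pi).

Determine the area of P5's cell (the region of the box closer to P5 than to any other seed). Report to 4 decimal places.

Area of P5's cell: 105.1304

1. box [0,28]×[0,68]: [(0, 0) (28, 0) (28, 68) (0, 68)]
2. ⊥bis P5·P0 via (8.6,15.115): [(1.1889, 0) (28, 0) (28, 54.6812)]  |A|=733.0333
3. ⊥bis P5·P1 via (14.275,16.965): [(9.5046, 16.9599) (1.1889, 0) (28, 0) (28, 16.9798)]  |A|=384.381
4. ⊥bis P5·P2 via (15.61,17.575): [(17.9998, 16.969) (9.5046, 16.9599) (1.1889, 0) (28, 0) (28, 14.4332)]  |A|=371.6477
5. ⊥bis P5·P3 via (16.965,38.285): [(17.9998, 16.969) (9.5046, 16.9599) (1.1889, 0) (28, 0) (28, 14.4332)]  |A|=371.6477
6. ⊥bis P5·P4 via (19.535,14.07): [(18.6278, 16.8098) (17.9998, 16.969) (9.5046, 16.9599) (1.1889, 0) (24.1938, 0)]  |A|=272.0215
7. ⊥bis P5·P6 via (18.695,39.405): [(18.6278, 16.8098) (17.9998, 16.969) (9.5046, 16.9599) (1.1889, 0) (24.1938, 0)]  |A|=272.0215
8. ⊥bis P5·P7 via (19.53,10.59): [(20.1089, 12.3367) (18.6278, 16.8098) (17.9998, 16.969) (9.5046, 16.9599) (1.1889, 0) (16.0202, 0)]  |A|=221.6038
9. ⊥bis P5·P8 via (17.84,35.66): [(20.1089, 12.3367) (18.6278, 16.8098) (17.9998, 16.969) (9.5046, 16.9599) (1.1889, 0) (16.0202, 0)]  |A|=221.6038
10. ⊥bis P5·P9 via (11.275,11.345): [(20.1089, 12.3367) (18.6278, 16.8098) (17.9998, 16.969) (9.5046, 16.9599) (9.4626, 16.8742) (14.9937, 0) (16.0202, 0)]  |A|=105.1304
11. canonical 7-gon: [(20.1089, 12.3367) (18.6278, 16.8098) (17.9998, 16.969) (9.5046, 16.9599) (9.4626, 16.8742) (14.9937, 0) (16.0202, 0)]
12. shoelace: 105.1304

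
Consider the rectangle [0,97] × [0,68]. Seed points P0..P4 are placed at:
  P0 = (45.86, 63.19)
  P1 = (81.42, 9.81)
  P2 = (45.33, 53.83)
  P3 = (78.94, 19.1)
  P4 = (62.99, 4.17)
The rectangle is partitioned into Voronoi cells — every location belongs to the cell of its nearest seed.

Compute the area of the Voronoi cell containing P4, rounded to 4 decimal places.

1. box [0,97]×[0,68]: [(0, 0) (97, 0) (97, 68) (0, 68)]
2. ⊥bis P4·P0 via (54.425,33.68): [(0, 17.8837) (0, 0) (97, 0) (97, 46.037)]  |A|=3100.1515
3. ⊥bis P4·P1 via (72.205,6.99): [(63.2531, 36.2423) (0, 17.8837) (0, 0) (74.3441, 0)]  |A|=1912.7986
4. ⊥bis P4·P2 via (54.16,29): [(64.3595, 32.6271) (0, 9.7397) (0, 0) (74.3441, 0)]  |A|=1526.2382
5. ⊥bis P4·P3 via (70.965,11.635): [(70.6954, 11.923) (54.573, 29.1469) (0, 9.7397) (0, 0) (74.3441, 0)]  |A|=1413.9032
6. canonical 5-gon: [(70.6954, 11.923) (54.573, 29.1469) (0, 9.7397) (0, 0) (74.3441, 0)]
7. shoelace: 1413.9032

Area of P4's cell: 1413.9032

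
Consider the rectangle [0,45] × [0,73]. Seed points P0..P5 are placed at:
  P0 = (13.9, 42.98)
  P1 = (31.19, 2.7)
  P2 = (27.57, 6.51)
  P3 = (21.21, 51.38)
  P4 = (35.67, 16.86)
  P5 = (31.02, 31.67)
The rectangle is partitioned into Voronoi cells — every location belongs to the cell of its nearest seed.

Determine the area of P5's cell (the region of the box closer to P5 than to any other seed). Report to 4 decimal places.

Area of P5's cell: 558.8349

1. box [0,45]×[0,73]: [(0, 0) (45, 0) (45, 73) (0, 73)]
2. ⊥bis P5·P0 via (22.46,37.325): [(0, 3.3272) (0, 0) (45, 0) (45, 71.4439)]  |A|=1682.3497
3. ⊥bis P5·P1 via (31.105,17.185): [(9.0695, 17.0557) (45, 17.2665) (45, 71.4439)]  |A|=973.3107
4. ⊥bis P5·P2 via (29.295,19.09): [(11.9818, 21.464) (42.6918, 17.253) (45, 17.2665) (45, 71.4439)]  |A|=899.4886
5. ⊥bis P5·P3 via (26.115,41.525): [(24.8034, 40.8722) (11.9818, 21.464) (42.6918, 17.253) (45, 17.2665) (45, 50.9244)]  |A|=692.2761
6. ⊥bis P5·P4 via (33.345,24.265): [(24.8034, 40.8722) (11.9818, 21.464) (20.6419, 20.2765) (45, 27.9244) (45, 50.9244)]  |A|=558.8349
7. canonical 5-gon: [(24.8034, 40.8722) (11.9818, 21.464) (20.6419, 20.2765) (45, 27.9244) (45, 50.9244)]
8. shoelace: 558.8349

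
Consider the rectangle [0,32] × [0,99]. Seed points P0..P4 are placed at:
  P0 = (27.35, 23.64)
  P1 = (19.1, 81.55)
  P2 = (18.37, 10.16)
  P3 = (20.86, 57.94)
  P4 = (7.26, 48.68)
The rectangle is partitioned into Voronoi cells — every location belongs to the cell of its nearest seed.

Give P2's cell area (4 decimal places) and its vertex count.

Area of P2's cell: 665.5516 (5 vertices)

1. box [0,32]×[0,99]: [(0, 0) (32, 0) (32, 99) (0, 99)]
2. ⊥bis P2·P0 via (22.86,16.9): [(0, 32.1287) (0, 0) (32, 0) (32, 10.8112)]  |A|=687.0381
3. ⊥bis P2·P1 via (18.735,45.855): [(0, 32.1287) (0, 0) (32, 0) (32, 10.8112)]  |A|=687.0381
4. ⊥bis P2·P3 via (19.615,34.05): [(0, 32.1287) (0, 0) (32, 0) (32, 10.8112)]  |A|=687.0381
5. ⊥bis P2·P4 via (12.815,29.42): [(6.7095, 27.659) (0, 25.7239) (0, 0) (32, 0) (32, 10.8112)]  |A|=665.5516
6. canonical 5-gon: [(6.7095, 27.659) (0, 25.7239) (0, 0) (32, 0) (32, 10.8112)]
7. shoelace: 665.5516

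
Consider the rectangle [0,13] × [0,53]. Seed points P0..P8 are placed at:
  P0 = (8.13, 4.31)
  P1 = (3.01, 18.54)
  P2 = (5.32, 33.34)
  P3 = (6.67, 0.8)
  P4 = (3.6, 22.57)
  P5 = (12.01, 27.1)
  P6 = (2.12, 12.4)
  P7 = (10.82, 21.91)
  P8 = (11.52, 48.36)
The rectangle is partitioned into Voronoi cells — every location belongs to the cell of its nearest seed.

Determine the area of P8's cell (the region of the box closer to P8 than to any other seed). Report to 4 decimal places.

1. box [0,13]×[0,53]: [(0, 0) (13, 0) (13, 53) (0, 53)]
2. ⊥bis P8·P0 via (9.825,26.335): [(0, 27.0911) (13, 26.0907) (13, 53) (0, 53)]  |A|=343.3185
3. ⊥bis P8·P1 via (7.265,33.45): [(0, 35.5233) (13, 31.8134) (13, 53) (0, 53)]  |A|=251.3119
4. ⊥bis P8·P2 via (8.42,40.85): [(0, 44.3256) (13, 38.9595) (13, 53) (0, 53)]  |A|=147.6469
5. ⊥bis P8·P3 via (9.095,24.58): [(0, 44.3256) (13, 38.9595) (13, 53) (0, 53)]  |A|=147.6469
6. ⊥bis P8·P4 via (7.56,35.465): [(0, 44.3256) (13, 38.9595) (13, 53) (0, 53)]  |A|=147.6469
7. ⊥bis P8·P5 via (11.765,37.73): [(0, 44.3256) (13, 38.9595) (13, 53) (0, 53)]  |A|=147.6469
8. ⊥bis P8·P6 via (6.82,30.38): [(0, 44.3256) (13, 38.9595) (13, 53) (0, 53)]  |A|=147.6469
9. ⊥bis P8·P7 via (11.17,35.135): [(0, 44.3256) (13, 38.9595) (13, 53) (0, 53)]  |A|=147.6469
10. canonical 4-gon: [(0, 44.3256) (13, 38.9595) (13, 53) (0, 53)]
11. shoelace: 147.6469

Area of P8's cell: 147.6469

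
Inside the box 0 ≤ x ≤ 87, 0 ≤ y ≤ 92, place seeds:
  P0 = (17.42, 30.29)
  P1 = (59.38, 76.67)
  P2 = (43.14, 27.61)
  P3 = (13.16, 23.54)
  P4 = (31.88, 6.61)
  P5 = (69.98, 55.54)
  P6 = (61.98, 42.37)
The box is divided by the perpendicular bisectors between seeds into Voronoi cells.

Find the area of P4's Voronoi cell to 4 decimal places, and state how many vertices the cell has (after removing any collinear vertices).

1. box [0,87]×[0,92]: [(0, 0) (87, 0) (87, 92) (0, 92)]
2. ⊥bis P4·P0 via (24.65,18.45): [(0, 3.3977) (0, 0) (87, 0) (87, 56.5235)]  |A|=2606.5722
3. ⊥bis P4·P1 via (45.63,41.64): [(55.976, 37.579) (0, 3.3977) (0, 0) (87, 0) (87, 25.4014)]  |A|=2123.8063
4. ⊥bis P4·P2 via (37.51,17.11): [(29.4941, 21.408) (0, 3.3977) (0, 0) (69.4203, 0)]  |A|=793.1818
5. ⊥bis P4·P3 via (22.52,15.075): [(29.4941, 21.408) (26.7098, 19.7078) (8.8865, 0) (69.4203, 0)]  |A|=660.2396
6. ⊥bis P4·P5 via (50.93,31.075): [(29.4941, 21.408) (26.7098, 19.7078) (8.8865, 0) (69.4203, 0)]  |A|=660.2396
7. ⊥bis P4·P6 via (46.93,24.49): [(29.4941, 21.408) (26.7098, 19.7078) (8.8865, 0) (69.4203, 0)]  |A|=660.2396
8. canonical 4-gon: [(29.4941, 21.408) (26.7098, 19.7078) (8.8865, 0) (69.4203, 0)]
9. shoelace: 660.2396

Area of P4's cell: 660.2396 (4 vertices)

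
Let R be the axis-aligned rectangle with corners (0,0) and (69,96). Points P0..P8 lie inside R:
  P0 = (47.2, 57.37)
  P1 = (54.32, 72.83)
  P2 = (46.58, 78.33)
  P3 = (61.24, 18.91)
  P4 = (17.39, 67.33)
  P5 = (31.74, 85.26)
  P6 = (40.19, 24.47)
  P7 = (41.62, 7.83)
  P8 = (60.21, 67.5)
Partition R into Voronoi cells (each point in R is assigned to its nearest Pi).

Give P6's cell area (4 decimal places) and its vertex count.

Area of P6's cell: 1299.4568 (5 vertices)

1. box [0,69]×[0,96]: [(0, 0) (69, 0) (69, 96) (0, 96)]
2. ⊥bis P6·P0 via (43.695,40.92): [(0, 50.2301) (0, 0) (69, 0) (69, 35.5283)]  |A|=2958.6633
3. ⊥bis P6·P1 via (47.255,48.65): [(0, 50.2301) (0, 0) (69, 0) (69, 35.5283)]  |A|=2958.6633
4. ⊥bis P6·P2 via (43.385,51.4): [(0, 50.2301) (0, 0) (69, 0) (69, 35.5283)]  |A|=2958.6633
5. ⊥bis P6·P3 via (50.715,21.69): [(55.1496, 38.4794) (0, 50.2301) (0, 0) (44.986, 0)]  |A|=2250.6008
6. ⊥bis P6·P4 via (28.79,45.9): [(55.1496, 38.4794) (26.3684, 44.6118) (0, 30.5847) (0, 0) (44.986, 0)]  |A|=1991.5928
7. ⊥bis P6·P5 via (35.965,54.865): [(55.1496, 38.4794) (26.3684, 44.6118) (0, 30.5847) (0, 0) (44.986, 0)]  |A|=1991.5928
8. ⊥bis P6·P7 via (40.905,16.15): [(49.4456, 16.884) (55.1496, 38.4794) (26.3684, 44.6118) (0, 30.5847) (0, 12.6347)]  |A|=1299.4568
9. ⊥bis P6·P8 via (50.2,45.985): [(49.4456, 16.884) (55.1496, 38.4794) (26.3684, 44.6118) (0, 30.5847) (0, 12.6347)]  |A|=1299.4568
10. canonical 5-gon: [(49.4456, 16.884) (55.1496, 38.4794) (26.3684, 44.6118) (0, 30.5847) (0, 12.6347)]
11. shoelace: 1299.4568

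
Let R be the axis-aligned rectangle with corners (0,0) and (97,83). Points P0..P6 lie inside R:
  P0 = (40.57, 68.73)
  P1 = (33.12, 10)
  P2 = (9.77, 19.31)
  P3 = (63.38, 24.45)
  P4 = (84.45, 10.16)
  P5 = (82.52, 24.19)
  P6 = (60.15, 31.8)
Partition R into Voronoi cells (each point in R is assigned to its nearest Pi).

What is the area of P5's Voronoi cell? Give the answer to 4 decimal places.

1. box [0,97]×[0,83]: [(0, 0) (97, 0) (97, 83) (0, 83)]
2. ⊥bis P5·P0 via (61.545,46.46): [(12.2166, 0) (97, 0) (97, 79.8533)]  |A|=3385.1187
3. ⊥bis P5·P1 via (57.82,17.095): [(51.9743, 37.4458) (62.7305, 0) (97, 0) (97, 79.8533)]  |A|=2439.3508
4. ⊥bis P5·P2 via (46.145,21.75): [(51.9743, 37.4458) (62.7305, 0) (97, 0) (97, 79.8533)]  |A|=2439.3508
5. ⊥bis P5·P3 via (72.95,24.32): [(73.4025, 57.6279) (72.6196, 0) (97, 0) (97, 79.8533)]  |A|=1644.6659
6. ⊥bis P5·P4 via (83.485,17.175): [(73.4025, 57.6279) (72.833, 15.7097) (97, 19.0342) (97, 79.8533)]  |A|=1223.163
7. ⊥bis P5·P6 via (71.335,27.995): [(85.1938, 68.7336) (73.0692, 33.0927) (72.833, 15.7097) (97, 19.0342) (97, 79.8533)]  |A|=1080.3622
8. canonical 5-gon: [(85.1938, 68.7336) (73.0692, 33.0927) (72.833, 15.7097) (97, 19.0342) (97, 79.8533)]
9. shoelace: 1080.3622

Area of P5's cell: 1080.3622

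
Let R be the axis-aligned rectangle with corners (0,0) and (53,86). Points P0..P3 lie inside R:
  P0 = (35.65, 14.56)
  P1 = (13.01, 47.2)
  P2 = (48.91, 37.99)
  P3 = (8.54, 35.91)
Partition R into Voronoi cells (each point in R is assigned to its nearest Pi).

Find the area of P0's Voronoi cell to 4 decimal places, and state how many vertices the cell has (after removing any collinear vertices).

1. box [0,53]×[0,86]: [(0, 0) (53, 0) (53, 86) (0, 86)]
2. ⊥bis P0·P1 via (24.33,30.88): [(0, 14.004) (0, 0) (53, 0) (53, 50.7663)]  |A|=1716.4141
3. ⊥bis P0·P2 via (42.28,26.275): [(28.7392, 33.9383) (0, 14.004) (0, 0) (53, 0) (53, 20.2081)]  |A|=1345.7305
4. ⊥bis P0·P3 via (22.095,25.235): [(28.8844, 33.8561) (2.2216, 0) (53, 0) (53, 20.2081)]  |A|=1103.2446
5. canonical 4-gon: [(28.8844, 33.8561) (2.2216, 0) (53, 0) (53, 20.2081)]
6. shoelace: 1103.2446

Area of P0's cell: 1103.2446 (4 vertices)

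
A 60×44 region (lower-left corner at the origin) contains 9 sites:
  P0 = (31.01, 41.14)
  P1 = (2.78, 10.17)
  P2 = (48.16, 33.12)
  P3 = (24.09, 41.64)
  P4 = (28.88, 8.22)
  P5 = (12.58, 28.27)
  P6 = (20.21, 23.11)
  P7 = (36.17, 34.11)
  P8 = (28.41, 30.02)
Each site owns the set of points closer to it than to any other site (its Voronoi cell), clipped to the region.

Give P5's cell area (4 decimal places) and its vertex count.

1. box [0,60]×[0,44]: [(0, 0) (60, 0) (60, 44) (0, 44)]
2. ⊥bis P5·P0 via (21.795,34.705): [(0, 0) (46.0301, 0) (15.3041, 44) (0, 44)]  |A|=1349.3537
3. ⊥bis P5·P1 via (7.68,19.22): [(0, 23.3782) (43.1782, 0) (46.0301, 0) (15.3041, 44) (0, 44)]  |A|=844.6391
4. ⊥bis P5·P2 via (30.37,30.695): [(0, 23.3782) (33.8669, 5.0415) (31.7706, 20.4198) (15.3041, 44) (0, 44)]  |A|=749.2094
5. ⊥bis P5·P3 via (18.335,34.955): [(0, 23.3782) (33.8669, 5.0415) (31.7706, 20.4198) (26.5726, 27.8634) (7.8283, 44) (0, 44)]  |A|=688.8923
6. ⊥bis P5·P4 via (20.73,18.245): [(0, 23.3782) (16.233, 14.5891) (28.7412, 24.7579) (26.5726, 27.8634) (7.8283, 44) (0, 44)]  |A|=520.7759
7. ⊥bis P5·P6 via (16.395,25.69): [(0, 23.3782) (10.8564, 17.5002) (21.069, 32.6014) (7.8283, 44) (0, 44)]  |A|=373.8435
8. ⊥bis P5·P7 via (24.375,31.19): [(0, 23.3782) (10.8564, 17.5002) (21.069, 32.6014) (7.8283, 44) (0, 44)]  |A|=373.8435
9. ⊥bis P5·P8 via (20.495,29.145): [(0, 23.3782) (10.8564, 17.5002) (20.2472, 31.3862) (20.0123, 33.511) (7.8283, 44) (0, 44)]  |A|=372.8278
10. canonical 6-gon: [(0, 23.3782) (10.8564, 17.5002) (20.2472, 31.3862) (20.0123, 33.511) (7.8283, 44) (0, 44)]
11. shoelace: 372.8278

Area of P5's cell: 372.8278 (6 vertices)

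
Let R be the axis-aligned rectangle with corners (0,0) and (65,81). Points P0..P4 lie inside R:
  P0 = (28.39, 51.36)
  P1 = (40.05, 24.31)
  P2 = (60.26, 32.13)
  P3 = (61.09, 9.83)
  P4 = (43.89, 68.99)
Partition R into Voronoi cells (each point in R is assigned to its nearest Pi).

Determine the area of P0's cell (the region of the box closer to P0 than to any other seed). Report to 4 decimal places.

1. box [0,65]×[0,81]: [(0, 0) (65, 0) (65, 81) (0, 81)]
2. ⊥bis P0·P1 via (34.22,37.835): [(0, 23.0843) (65, 51.1028) (65, 81) (0, 81)]  |A|=2853.9168
3. ⊥bis P0·P2 via (44.325,41.745): [(0, 23.0843) (44.6885, 42.3475) (65, 76.0098) (65, 81) (0, 81)]  |A|=2600.9683
4. ⊥bis P0·P3 via (44.74,30.595): [(0, 23.0843) (44.6885, 42.3475) (65, 76.0098) (65, 81) (0, 81)]  |A|=2600.9683
5. ⊥bis P0·P4 via (36.14,60.175): [(0, 23.0843) (44.6885, 42.3475) (48.7539, 49.0851) (12.4532, 81) (0, 81)]  |A|=1721.9195
6. canonical 5-gon: [(0, 23.0843) (44.6885, 42.3475) (48.7539, 49.0851) (12.4532, 81) (0, 81)]
7. shoelace: 1721.9195

Area of P0's cell: 1721.9195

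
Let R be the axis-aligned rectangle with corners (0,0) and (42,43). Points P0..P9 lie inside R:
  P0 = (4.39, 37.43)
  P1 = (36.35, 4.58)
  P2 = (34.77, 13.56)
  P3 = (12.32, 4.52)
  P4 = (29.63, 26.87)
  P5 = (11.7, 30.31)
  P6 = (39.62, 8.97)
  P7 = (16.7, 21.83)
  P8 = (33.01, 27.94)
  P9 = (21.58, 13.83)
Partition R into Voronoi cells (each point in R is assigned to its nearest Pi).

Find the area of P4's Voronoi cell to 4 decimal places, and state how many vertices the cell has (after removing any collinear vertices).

1. box [0,42]×[0,43]: [(0, 0) (42, 0) (42, 43) (0, 43)]
2. ⊥bis P4·P0 via (17.01,32.15): [(3.559, 0) (42, 0) (42, 43) (21.5495, 43)]  |A|=1266.1687
3. ⊥bis P4·P1 via (32.99,15.725): [(6.8396, 7.8412) (42, 18.4413) (42, 43) (21.5495, 43)]  |A|=791.255
4. ⊥bis P4·P2 via (32.2,20.215): [(8.1272, 10.9186) (42, 23.9995) (42, 43) (21.5495, 43)]  |A|=649.8406
5. ⊥bis P4·P3 via (20.975,15.695): [(12.7807, 22.0414) (20.8155, 15.8186) (42, 23.9995) (42, 43) (21.5495, 43)]  |A|=590.6771
6. ⊥bis P4·P5 via (20.665,28.59): [(18.5512, 17.5723) (20.8155, 15.8186) (42, 23.9995) (42, 43) (23.4297, 43)]  |A|=486.708
7. ⊥bis P4·P6 via (34.625,17.92): [(18.5512, 17.5723) (20.8155, 15.8186) (42, 23.9995) (42, 43) (23.4297, 43)]  |A|=486.708
8. ⊥bis P4·P7 via (23.165,24.35): [(20.9445, 30.0467) (25.748, 17.7234) (42, 23.9995) (42, 43) (23.4297, 43)]  |A|=435.5191
9. ⊥bis P4·P8 via (31.32,27.405): [(20.9445, 30.0467) (25.748, 17.7234) (33.444, 20.6954) (26.3831, 43) (23.4297, 43)]  |A|=180.0714
10. ⊥bis P4·P9 via (25.605,20.35): [(20.9445, 30.0467) (24.445, 21.0661) (28.2775, 18.7002) (33.444, 20.6954) (26.3831, 43) (23.4297, 43)]  |A|=175.2074
11. canonical 6-gon: [(20.9445, 30.0467) (24.445, 21.0661) (28.2775, 18.7002) (33.444, 20.6954) (26.3831, 43) (23.4297, 43)]
12. shoelace: 175.2074

Area of P4's cell: 175.2074 (6 vertices)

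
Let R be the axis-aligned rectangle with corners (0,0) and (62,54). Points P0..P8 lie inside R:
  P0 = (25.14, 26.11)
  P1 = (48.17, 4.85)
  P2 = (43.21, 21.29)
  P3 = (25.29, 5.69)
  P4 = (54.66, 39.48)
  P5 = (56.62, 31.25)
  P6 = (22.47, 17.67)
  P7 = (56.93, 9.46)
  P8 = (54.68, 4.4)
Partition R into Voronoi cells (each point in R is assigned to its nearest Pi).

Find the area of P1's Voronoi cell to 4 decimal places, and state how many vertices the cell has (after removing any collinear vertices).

Area of P1's cell: 177.9807 (5 vertices)

1. box [0,62]×[0,54]: [(0, 0) (62, 0) (62, 54) (0, 54)]
2. ⊥bis P1·P0 via (36.655,15.48): [(22.3647, 0) (62, 0) (62, 42.9351)]  |A|=850.872
3. ⊥bis P1·P2 via (45.69,13.07): [(30.0836, 8.3615) (22.3647, 0) (62, 0) (62, 17.9908)]  |A|=452.8056
4. ⊥bis P1·P3 via (36.73,5.27): [(36.9192, 10.4238) (36.5365, 0) (62, 0) (62, 17.9908)]  |A|=358.3249
5. ⊥bis P1·P4 via (51.415,22.165): [(36.9192, 10.4238) (36.5365, 0) (62, 0) (62, 17.9908)]  |A|=358.3249
6. ⊥bis P1·P5 via (52.395,18.05): [(57.1508, 16.5278) (36.9192, 10.4238) (36.5365, 0) (62, 0) (62, 14.9757)]  |A|=351.0145
7. ⊥bis P1·P6 via (35.32,11.26): [(57.1508, 16.5278) (36.9192, 10.4238) (36.5365, 0) (62, 0) (62, 14.9757)]  |A|=351.0145
8. ⊥bis P1·P7 via (52.55,7.155): [(48.9238, 14.0456) (36.9192, 10.4238) (36.5365, 0) (56.3154, 0)]  |A|=200.7768
9. ⊥bis P1·P8 via (51.425,4.625): [(51.7102, 8.7508) (48.9238, 14.0456) (36.9192, 10.4238) (36.5365, 0) (51.1053, 0)]  |A|=177.9807
10. canonical 5-gon: [(51.7102, 8.7508) (48.9238, 14.0456) (36.9192, 10.4238) (36.5365, 0) (51.1053, 0)]
11. shoelace: 177.9807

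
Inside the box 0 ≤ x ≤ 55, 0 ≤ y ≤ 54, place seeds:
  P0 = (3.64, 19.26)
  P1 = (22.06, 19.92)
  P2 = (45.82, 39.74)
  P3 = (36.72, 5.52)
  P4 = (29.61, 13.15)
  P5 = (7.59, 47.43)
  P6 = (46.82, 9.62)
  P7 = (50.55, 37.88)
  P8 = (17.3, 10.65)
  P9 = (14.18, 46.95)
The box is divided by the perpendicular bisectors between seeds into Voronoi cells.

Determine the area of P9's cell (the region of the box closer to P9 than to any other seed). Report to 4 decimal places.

1. box [0,55]×[0,54]: [(0, 0) (55, 0) (55, 54) (0, 54)]
2. ⊥bis P9·P0 via (8.91,33.105): [(0, 36.4965) (55, 15.5612) (55, 54) (0, 54)]  |A|=1538.4133
3. ⊥bis P9·P1 via (18.12,33.435): [(0, 36.4965) (12.4135, 31.7714) (55, 44.1866) (55, 54) (0, 54)]  |A|=928.8864
4. ⊥bis P9·P2 via (30,43.345): [(0, 36.4965) (12.4135, 31.7714) (28.4264, 36.4396) (32.428, 54) (0, 54)]  |A|=600.3108
5. ⊥bis P9·P3 via (25.45,26.235): [(0, 36.4965) (12.4135, 31.7714) (28.4264, 36.4396) (32.428, 54) (0, 54)]  |A|=600.3108
6. ⊥bis P9·P4 via (21.895,30.05): [(0, 36.4965) (12.4135, 31.7714) (28.4264, 36.4396) (32.428, 54) (0, 54)]  |A|=600.3108
7. ⊥bis P9·P5 via (10.885,47.19): [(9.8335, 32.7535) (12.4135, 31.7714) (28.4264, 36.4396) (32.428, 54) (11.381, 54)]  |A|=393.3472
8. ⊥bis P9·P6 via (30.5,28.285): [(9.8335, 32.7535) (12.4135, 31.7714) (28.4264, 36.4396) (32.428, 54) (11.381, 54)]  |A|=393.3472
9. ⊥bis P9·P7 via (32.365,42.415): [(9.8335, 32.7535) (12.4135, 31.7714) (28.4264, 36.4396) (32.428, 54) (11.381, 54)]  |A|=393.3472
10. ⊥bis P9·P8 via (15.74,28.8): [(9.8335, 32.7535) (12.4135, 31.7714) (28.4264, 36.4396) (32.428, 54) (11.381, 54)]  |A|=393.3472
11. canonical 5-gon: [(9.8335, 32.7535) (12.4135, 31.7714) (28.4264, 36.4396) (32.428, 54) (11.381, 54)]
12. shoelace: 393.3472

Area of P9's cell: 393.3472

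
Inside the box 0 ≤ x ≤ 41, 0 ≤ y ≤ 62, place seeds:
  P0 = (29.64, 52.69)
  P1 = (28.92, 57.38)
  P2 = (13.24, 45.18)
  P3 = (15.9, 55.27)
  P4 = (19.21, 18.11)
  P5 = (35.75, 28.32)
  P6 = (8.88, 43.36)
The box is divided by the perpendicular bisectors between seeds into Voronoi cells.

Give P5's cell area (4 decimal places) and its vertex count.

Area of P5's cell: 437.9036 (4 vertices)

1. box [0,41]×[0,62]: [(0, 0) (41, 0) (41, 62) (0, 62)]
2. ⊥bis P5·P0 via (32.695,40.505): [(0, 32.3078) (0, 0) (41, 0) (41, 42.5872)]  |A|=1535.3472
3. ⊥bis P5·P1 via (32.335,42.85): [(0, 32.3078) (0, 0) (41, 0) (41, 42.5872)]  |A|=1535.3472
4. ⊥bis P5·P2 via (24.495,36.75): [(26.0619, 38.842) (0, 4.0464) (0, 0) (41, 0) (41, 42.5872)]  |A|=1167.0752
5. ⊥bis P5·P3 via (25.825,41.795): [(26.0619, 38.842) (0, 4.0464) (0, 0) (41, 0) (41, 42.5872)]  |A|=1167.0752
6. ⊥bis P5·P4 via (27.48,23.215): [(26.0619, 38.842) (21.5511, 32.8196) (41, 1.3129) (41, 42.5872)]  |A|=437.9036
7. ⊥bis P5·P6 via (22.315,35.84): [(26.0619, 38.842) (21.5511, 32.8196) (41, 1.3129) (41, 42.5872)]  |A|=437.9036
8. canonical 4-gon: [(26.0619, 38.842) (21.5511, 32.8196) (41, 1.3129) (41, 42.5872)]
9. shoelace: 437.9036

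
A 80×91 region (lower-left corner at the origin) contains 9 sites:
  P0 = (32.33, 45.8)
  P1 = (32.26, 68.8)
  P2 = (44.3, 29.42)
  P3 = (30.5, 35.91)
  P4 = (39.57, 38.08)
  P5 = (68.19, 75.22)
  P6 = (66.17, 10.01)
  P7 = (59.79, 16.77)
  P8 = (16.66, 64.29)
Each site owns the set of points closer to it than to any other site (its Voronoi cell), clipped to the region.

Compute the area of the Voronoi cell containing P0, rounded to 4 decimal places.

1. box [0,80]×[0,91]: [(0, 0) (80, 0) (80, 91) (0, 91)]
2. ⊥bis P0·P1 via (32.295,57.3): [(0, 57.2017) (0, 0) (80, 0) (80, 57.4452)]  |A|=4585.876
3. ⊥bis P0·P2 via (38.315,37.61): [(65.3971, 57.4007) (0, 57.2017) (0, 9.6106)]  |A|=1556.1604
4. ⊥bis P0·P3 via (31.415,40.855): [(40.4642, 39.1806) (65.3971, 57.4007) (0, 57.2017) (0, 46.6679)]  |A|=806.4131
5. ⊥bis P0·P4 via (35.95,41.94): [(34.2364, 40.3329) (52.3936, 57.3612) (0, 57.2017) (0, 46.6679)]  |A|=624.9572
6. ⊥bis P0·P5 via (50.26,60.51): [(34.2364, 40.3329) (52.3936, 57.3612) (0, 57.2017) (0, 46.6679)]  |A|=624.9572
7. ⊥bis P0·P6 via (49.25,27.905): [(34.2364, 40.3329) (52.3936, 57.3612) (0, 57.2017) (0, 46.6679)]  |A|=624.9572
8. ⊥bis P0·P7 via (46.06,31.285): [(34.2364, 40.3329) (52.3936, 57.3612) (0, 57.2017) (0, 46.6679)]  |A|=624.9572
9. ⊥bis P0·P8 via (24.495,55.045): [(11.992, 44.4489) (34.2364, 40.3329) (52.3936, 57.3612) (27.1373, 57.2843)]  |A|=388.263
10. canonical 4-gon: [(11.992, 44.4489) (34.2364, 40.3329) (52.3936, 57.3612) (27.1373, 57.2843)]
11. shoelace: 388.263

Area of P0's cell: 388.2630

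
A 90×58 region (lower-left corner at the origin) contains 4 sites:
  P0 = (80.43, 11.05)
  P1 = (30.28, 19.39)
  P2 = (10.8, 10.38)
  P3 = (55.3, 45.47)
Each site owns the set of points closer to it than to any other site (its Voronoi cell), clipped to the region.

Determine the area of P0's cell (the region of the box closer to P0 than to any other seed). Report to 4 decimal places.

Area of P0's cell: 1118.6138

1. box [0,90]×[0,58]: [(0, 0) (90, 0) (90, 58) (0, 58)]
2. ⊥bis P0·P1 via (55.355,15.22): [(52.8239, 0) (90, 0) (90, 58) (62.4694, 58)]  |A|=1876.4955
3. ⊥bis P0·P2 via (45.615,10.715): [(52.8239, 0) (90, 0) (90, 58) (62.4694, 58)]  |A|=1876.4955
4. ⊥bis P0·P3 via (67.865,28.26): [(56.0944, 19.6663) (52.8239, 0) (90, 0) (90, 44.4207)]  |A|=1118.6138
5. canonical 4-gon: [(56.0944, 19.6663) (52.8239, 0) (90, 0) (90, 44.4207)]
6. shoelace: 1118.6138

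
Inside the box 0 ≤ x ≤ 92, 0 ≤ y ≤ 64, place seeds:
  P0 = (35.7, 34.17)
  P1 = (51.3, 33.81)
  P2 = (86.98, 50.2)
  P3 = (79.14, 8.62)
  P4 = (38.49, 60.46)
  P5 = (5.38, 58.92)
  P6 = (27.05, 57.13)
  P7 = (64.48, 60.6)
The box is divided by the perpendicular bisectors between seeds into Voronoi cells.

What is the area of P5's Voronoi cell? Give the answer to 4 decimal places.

1. box [0,92]×[0,64]: [(0, 0) (92, 0) (92, 64) (0, 64)]
2. ⊥bis P5·P0 via (20.54,46.545): [(0, 21.3825) (34.7884, 64) (0, 64)]  |A|=741.2978
3. ⊥bis P5·P1 via (28.34,46.365): [(0, 21.3825) (34.7884, 64) (0, 64)]  |A|=741.2978
4. ⊥bis P5·P2 via (46.18,54.56): [(0, 21.3825) (34.7884, 64) (0, 64)]  |A|=741.2978
5. ⊥bis P5·P3 via (42.26,33.77): [(0, 21.3825) (34.7884, 64) (0, 64)]  |A|=741.2978
6. ⊥bis P5·P4 via (21.935,59.69): [(0, 21.3825) (22.4382, 48.8704) (21.7345, 64) (0, 64)]  |A|=642.5482
7. ⊥bis P5·P6 via (16.215,58.025): [(0, 21.3825) (14.673, 39.3577) (16.7086, 64) (0, 64)]  |A|=518.533
8. ⊥bis P5·P7 via (34.93,59.76): [(0, 21.3825) (14.673, 39.3577) (16.7086, 64) (0, 64)]  |A|=518.533
9. canonical 4-gon: [(0, 21.3825) (14.673, 39.3577) (16.7086, 64) (0, 64)]
10. shoelace: 518.533

Area of P5's cell: 518.5330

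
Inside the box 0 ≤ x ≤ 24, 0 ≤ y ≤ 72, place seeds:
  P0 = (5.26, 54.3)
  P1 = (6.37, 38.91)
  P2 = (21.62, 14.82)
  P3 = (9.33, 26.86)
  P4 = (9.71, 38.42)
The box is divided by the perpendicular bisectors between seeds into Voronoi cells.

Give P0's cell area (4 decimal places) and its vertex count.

1. box [0,24]×[0,72]: [(0, 0) (24, 0) (24, 72) (0, 72)]
2. ⊥bis P0·P1 via (5.815,46.605): [(0, 46.1856) (24, 47.9166) (24, 72) (0, 72)]  |A|=598.7738
3. ⊥bis P0·P2 via (13.44,34.56): [(0, 46.1856) (24, 47.9166) (24, 72) (0, 72)]  |A|=598.7738
4. ⊥bis P0·P3 via (7.295,40.58): [(0, 46.1856) (24, 47.9166) (24, 72) (0, 72)]  |A|=598.7738
5. ⊥bis P0·P4 via (7.485,46.36): [(0, 46.1856) (9.2411, 46.8521) (24, 50.9879) (24, 72) (0, 72)]  |A|=576.1089
6. canonical 5-gon: [(0, 46.1856) (9.2411, 46.8521) (24, 50.9879) (24, 72) (0, 72)]
7. shoelace: 576.1089

Area of P0's cell: 576.1089 (5 vertices)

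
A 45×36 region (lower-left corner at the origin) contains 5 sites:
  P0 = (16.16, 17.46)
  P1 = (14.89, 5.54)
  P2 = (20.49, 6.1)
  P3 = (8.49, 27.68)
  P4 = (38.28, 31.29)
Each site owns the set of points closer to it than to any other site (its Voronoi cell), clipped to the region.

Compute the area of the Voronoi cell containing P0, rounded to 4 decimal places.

1. box [0,45]×[0,36]: [(0, 0) (45, 0) (45, 36) (0, 36)]
2. ⊥bis P0·P1 via (15.525,11.5): [(0, 13.1541) (45, 8.3596) (45, 36) (0, 36)]  |A|=1135.9414
3. ⊥bis P0·P2 via (18.325,11.78): [(0, 13.1541) (17.1392, 11.328) (45, 21.9475) (45, 36) (0, 36)]  |A|=946.6569
4. ⊥bis P0·P3 via (12.325,22.57): [(0, 13.3202) (0, 13.1541) (17.1392, 11.328) (45, 21.9475) (45, 36) (30.22, 36)]  |A|=603.9655
5. ⊥bis P0·P4 via (27.22,24.375): [(23.2311, 30.7549) (0, 13.3202) (0, 13.1541) (17.1392, 11.328) (31.8674, 16.9418)]  |A|=299.9348
6. canonical 5-gon: [(23.2311, 30.7549) (0, 13.3202) (0, 13.1541) (17.1392, 11.328) (31.8674, 16.9418)]
7. shoelace: 299.9348

Area of P0's cell: 299.9348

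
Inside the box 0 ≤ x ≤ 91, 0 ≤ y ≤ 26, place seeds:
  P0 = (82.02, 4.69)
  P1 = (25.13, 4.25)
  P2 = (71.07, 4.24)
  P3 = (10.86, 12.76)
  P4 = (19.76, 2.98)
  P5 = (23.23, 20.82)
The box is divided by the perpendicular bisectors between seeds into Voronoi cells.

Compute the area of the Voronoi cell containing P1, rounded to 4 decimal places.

1. box [0,91]×[0,26]: [(0, 0) (91, 0) (91, 26) (0, 26)]
2. ⊥bis P1·P0 via (53.575,4.47): [(0, 0) (53.6096, 0) (53.4085, 26) (0, 26)]  |A|=1391.2347
3. ⊥bis P1·P2 via (48.1,4.245): [(0, 0) (48.0991, 0) (48.1047, 26) (0, 26)]  |A|=1250.6495
4. ⊥bis P1·P3 via (17.995,8.505): [(12.923, 0) (48.0991, 0) (48.1047, 26) (28.4282, 26)]  |A|=713.0834
5. ⊥bis P1·P4 via (22.445,3.615): [(20.3533, 12.4595) (23.2999, 0) (48.0991, 0) (48.1047, 26) (28.4282, 26)]  |A|=648.4376
6. ⊥bis P1·P5 via (24.18,12.535): [(20.4369, 12.1058) (23.2999, 0) (48.0991, 0) (48.1024, 15.2781)]  |A|=361.4388
7. canonical 4-gon: [(20.4369, 12.1058) (23.2999, 0) (48.0991, 0) (48.1024, 15.2781)]
8. shoelace: 361.4388

Area of P1's cell: 361.4388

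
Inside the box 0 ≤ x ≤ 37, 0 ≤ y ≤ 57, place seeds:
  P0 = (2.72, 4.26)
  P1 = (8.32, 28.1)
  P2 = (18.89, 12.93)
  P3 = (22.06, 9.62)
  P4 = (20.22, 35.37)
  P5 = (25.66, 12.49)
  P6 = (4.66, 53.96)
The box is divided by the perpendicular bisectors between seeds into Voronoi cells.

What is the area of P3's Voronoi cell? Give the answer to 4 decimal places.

Area of P3's cell: 144.1142

1. box [0,37]×[0,57]: [(0, 0) (37, 0) (37, 57) (0, 57)]
2. ⊥bis P3·P0 via (12.39,6.94): [(0, 51.6457) (14.3134, 0) (37, 0) (37, 57) (0, 57)]  |A|=1739.3874
3. ⊥bis P3·P1 via (15.19,18.86): [(10.1292, 15.0973) (14.3134, 0) (37, 0) (37, 35.0759)]  |A|=642.5109
4. ⊥bis P3·P2 via (20.475,11.275): [(13.1364, 4.2468) (14.3134, 0) (37, 0) (37, 27.1011)]  |A|=371.537
5. ⊥bis P3·P4 via (21.14,22.495): [(33.0815, 23.3483) (13.1364, 4.2468) (14.3134, 0) (37, 0) (37, 23.6283)]  |A|=364.733
6. ⊥bis P3·P5 via (23.86,11.055): [(22.295, 13.018) (13.1364, 4.2468) (14.3134, 0) (32.6733, 0)]  |A|=144.1142
7. ⊥bis P3·P6 via (13.36,31.79): [(22.295, 13.018) (13.1364, 4.2468) (14.3134, 0) (32.6733, 0)]  |A|=144.1142
8. canonical 4-gon: [(22.295, 13.018) (13.1364, 4.2468) (14.3134, 0) (32.6733, 0)]
9. shoelace: 144.1142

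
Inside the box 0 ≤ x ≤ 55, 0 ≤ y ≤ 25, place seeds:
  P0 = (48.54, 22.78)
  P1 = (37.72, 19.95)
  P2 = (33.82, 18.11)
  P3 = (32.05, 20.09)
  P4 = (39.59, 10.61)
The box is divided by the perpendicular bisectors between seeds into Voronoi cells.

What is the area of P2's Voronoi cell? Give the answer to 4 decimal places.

Area of P2's cell: 144.7607

1. box [0,55]×[0,25]: [(0, 0) (55, 0) (55, 25) (0, 25)]
2. ⊥bis P2·P0 via (41.18,20.445): [(0, 0) (47.6663, 0) (39.7349, 25) (0, 25)]  |A|=1092.5149
3. ⊥bis P2·P1 via (35.77,19.03): [(0, 0) (44.7483, 0) (32.9534, 25) (0, 25)]  |A|=971.2705
4. ⊥bis P2·P3 via (32.935,19.1): [(11.5689, 0) (44.7483, 0) (34.9058, 20.8618)]  |A|=346.0899
5. ⊥bis P2·P4 via (36.705,14.36): [(11.5689, 0) (18.0395, 0) (37.6355, 15.0759) (34.9058, 20.8618)]  |A|=144.7607
6. canonical 4-gon: [(11.5689, 0) (18.0395, 0) (37.6355, 15.0759) (34.9058, 20.8618)]
7. shoelace: 144.7607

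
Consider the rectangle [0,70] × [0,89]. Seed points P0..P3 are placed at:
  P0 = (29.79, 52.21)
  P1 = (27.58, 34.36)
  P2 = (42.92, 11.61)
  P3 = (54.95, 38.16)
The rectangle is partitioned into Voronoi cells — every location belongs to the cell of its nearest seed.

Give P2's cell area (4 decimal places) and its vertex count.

Area of P2's cell: 1169.3047 (4 vertices)

1. box [0,70]×[0,89]: [(0, 0) (70, 0) (70, 89) (0, 89)]
2. ⊥bis P2·P0 via (36.355,31.91): [(0, 20.1528) (0, 0) (70, 0) (70, 42.7908)]  |A|=2203.0256
3. ⊥bis P2·P1 via (35.25,22.985): [(59.6671, 39.4491) (1.1621, 0) (70, 0) (70, 42.7908)]  |A|=1578.8735
4. ⊥bis P2·P3 via (48.935,24.885): [(42.4354, 27.83) (1.1621, 0) (70, 0) (70, 15.3403)]  |A|=1169.3047
5. canonical 4-gon: [(42.4354, 27.83) (1.1621, 0) (70, 0) (70, 15.3403)]
6. shoelace: 1169.3047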